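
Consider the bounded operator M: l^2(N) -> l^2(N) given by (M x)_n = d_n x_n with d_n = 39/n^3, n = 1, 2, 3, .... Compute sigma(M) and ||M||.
sigma(M) = {39/n^3 : n ≥ 1} ∪ {0}; ||M|| = 39

A bounded diagonal operator on l^2 with diagonal entries d_n has spectrum equal to the closure of {d_n : n ≥ 1}: every d_n is an eigenvalue (with eigenvector e_n), so {d_n} ⊂ sigma(M); the spectrum is closed, so its closure is too; and for lambda not in the closure, (M - lambda I) has bounded inverse (the diagonal entries 1/(d_n - lambda) are bounded). For our sequence d_n = 39/n^3, n = 1, 2, 3, ...:
  - {d_n} = {39/n^3 : n ≥ 1}; the only limit point is 0
  - closure = {39/n^3 : n ≥ 1} ∪ {0}
For the norm: a diagonal operator has ||M|| = sup_n |d_n|. Here d_n = 39/n^3 is positive and decreasing, so sup_n |d_n| = d_1 = 39. So ||M|| = 39.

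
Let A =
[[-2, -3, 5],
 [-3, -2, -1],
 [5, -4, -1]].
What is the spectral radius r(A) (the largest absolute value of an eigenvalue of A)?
r(A) ≈ 6.2768

The eigenvalues of A are the roots of its characteristic polynomial. With M = A (coefficients from the trace, the sum of principal 2x2 minors, and det A):
  p(λ) = det(λ I - M) = λ^3 + 5λ^2 - 30λ - 138.
No integer candidate from the rational root theorem (±divisors of 138) is a root, so the roots are irrational. The cubic discriminant is Δ = 57912 > 0, so there are three distinct real roots. p(-7) = -26 and p(-6) = 6 have opposite signs, so a root lies in (-7, -6); Newton's method refines it to λ ≈ -6.2768. p(-5) = 12 and p(-4) = -2 have opposite signs, so a root lies in (-5, -4); Newton's method refines it to λ ≈ -4.0937. p(5) = -38 and p(6) = 78 have opposite signs, so a root lies in (5, 6); Newton's method refines it to λ ≈ 5.3706. Check (Vieta): the three roots sum to -5, matching tr M = -5.
Thus the eigenvalues (to 4 decimals) are -6.2768 (modulus 6.2768); -4.0937 (modulus 4.0937); 5.3706 (modulus 5.3706). The spectral radius is the largest modulus: r(A) ≈ 6.2768. (Cross-check: r(A) ≤ ||A||_2 ≈ 6.7823; equality holds whenever A is normal, though it can also hold for some non-normal A.)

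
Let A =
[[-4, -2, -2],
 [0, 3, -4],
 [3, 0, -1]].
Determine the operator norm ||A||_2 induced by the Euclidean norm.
||A||_2 ≈ 5.4045 (= sqrt(largest eigenvalue of A^T A))

||A||_2 = sigma_max(A) = sqrt(lambda_max(A^T A)). Form the symmetric matrix M = A^T A =
[[25, 8, 5],
 [8, 13, -8],
 [5, -8, 21]].
Its characteristic polynomial (trace, sum of principal 2x2 minors, determinant of M give the coefficients) is
  p(λ) = det(λ I - M) = λ^3 - 59λ^2 + 970λ - 2916.
No integer candidate from the rational root theorem (±divisors of 2916) is a root, so the roots are irrational. The cubic discriminant is Δ = 3345972 > 0, so there are three distinct real roots. p(3) = -510 and p(4) = 84 have opposite signs, so a root lies in (3, 4); Newton's method refines it to λ ≈ 3.8481. p(25) = 84 and p(26) = -4 have opposite signs, so a root lies in (25, 26); Newton's method refines it to λ ≈ 25.9437. p(29) = -16 and p(30) = 84 have opposite signs, so a root lies in (29, 30); Newton's method refines it to λ ≈ 29.2081. Check (Vieta): the three roots sum to 59, matching tr M = 59.
So the eigenvalues of A^T A are ≈ 3.8481, 25.9437, 29.2081 (all ≥ 0, as they must be for A^T A). The largest is λ_max ≈ 29.2081, hence ||A||_2 = sqrt(λ_max) ≈ 5.4045.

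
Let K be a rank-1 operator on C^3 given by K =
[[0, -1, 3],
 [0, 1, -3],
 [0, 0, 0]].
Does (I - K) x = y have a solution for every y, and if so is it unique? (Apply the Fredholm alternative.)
(I - K) is singular (det(I - K) = 0, i.e. 1 ∈ sigma(K)). (I - K) x = y is solvable iff y ⊥ ker((I - K)^*) = span{(0, -1, 3)}, i.e. iff -y_2 + 3y_3 = 0. When solvable, the solutions are x = y + c·(1, -1, 0), c arbitrary (ker(I - K) = span{(1, -1, 0)}, dimension 1).

K has rank 1, so it is an outer product K = u v^T: every row of K is a multiple of one row vector. Reading off the entries, u = (1, -1, 0) and v = (0, -1, 3) (row i of K equals u_i·v^T). A rank-one matrix u v^T satisfies K u = u (v·u) and kills the (2)-dimensional subspace v^⊥, so its characteristic polynomial is lambda^2 (lambda - v·u) with v·u = tr K = 1. Hence the eigenvalues of I - K are 1 (multiplicity 2) and 1 - (1) = 0, so det(I - K) = 0. (Direct check: I - K =
[[1, 1, -3],
 [0, 0, 3],
 [0, 0, 1]]
has determinant 0.) So 1 is an eigenvalue of K and (I - K) is not invertible. The finite-dimensional Fredholm alternative says: either (I - K) is invertible, or ker(I - K) ≠ {0} and then range(I - K) = ker((I - K)^*)^⊥, with dim ker(I - K) = dim ker((I - K)^*). We are in the second case, so we need both kernels. Kernel of I - K: (I - K) u = u - u (v·u) = u - u = 0, so ker(I - K) = span{u} = span{(1, -1, 0)} (it is exactly 1-dimensional because rank(I - K) = 2). Kernel of the adjoint: K is real, so (I - K)^* = I - K^T = I - v u^T, and (I - v u^T) v = v - v (u·v) = 0; hence ker((I - K)^*) = span{v} = span{(0, -1, 3)}. Therefore (I - K) x = y is solvable iff <y, v> = 0, i.e. iff -y_2 + 3y_3 = 0. When this holds, K y = u (v·y) = 0, so (I - K) y = y and x = y is a particular solution; the full solution set is the line x = y + c·u = y + c·(1, -1, 0), c ∈ C.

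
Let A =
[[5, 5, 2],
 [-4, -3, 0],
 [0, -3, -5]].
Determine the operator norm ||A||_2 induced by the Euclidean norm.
||A||_2 ≈ 9.4591 (= sqrt(largest eigenvalue of A^T A))

||A||_2 = sigma_max(A) = sqrt(lambda_max(A^T A)). Form the symmetric matrix M = A^T A =
[[41, 37, 10],
 [37, 43, 25],
 [10, 25, 29]].
Its characteristic polynomial (trace, sum of principal 2x2 minors, determinant of M give the coefficients) is
  p(λ) = det(λ I - M) = λ^3 - 113λ^2 + 2105λ - 1.
No integer candidate from the rational root theorem (±divisors of 1) is a root, so the roots are irrational. The cubic discriminant is Δ = 19269037680 > 0, so there are three distinct real roots. p(0) = -1 and p(1) = 1992 have opposite signs, so a root lies in (0, 1); Newton's method refines it to λ ≈ 0.0005. p(23) = 804 and p(24) = -745 have opposite signs, so a root lies in (23, 24); Newton's method refines it to λ ≈ 23.5259. p(89) = -2760 and p(90) = 3149 have opposite signs, so a root lies in (89, 90); Newton's method refines it to λ ≈ 89.4736. Check (Vieta): the three roots sum to 113, matching tr M = 113.
So the eigenvalues of A^T A are ≈ 0.0005, 23.5259, 89.4736 (all ≥ 0, as they must be for A^T A). The largest is λ_max ≈ 89.4736, hence ||A||_2 = sqrt(λ_max) ≈ 9.4591.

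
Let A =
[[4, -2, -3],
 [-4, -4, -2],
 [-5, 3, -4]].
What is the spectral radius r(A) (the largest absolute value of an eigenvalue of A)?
r(A) ≈ 6.2638

The eigenvalues of A are the roots of its characteristic polynomial. With M = A (coefficients from the trace, the sum of principal 2x2 minors, and det A):
  p(λ) = det(λ I - M) = λ^3 + 4λ^2 - 33λ - 196.
No integer candidate from the rational root theorem (±divisors of 196) is a root, so the roots are irrational. The cubic discriminant is Δ = -360188 < 0, so there is one real root and a complex-conjugate pair. p(6) = -34 and p(7) = 112 have opposite signs, so a root lies in (6, 7); Newton's method refines it to λ ≈ 6.2638. Dividing out (λ - (6.2638)) leaves approximately λ^2 + 10.2638λ + 31.2908. For λ^2 + 10.2638λ + 31.2908 the discriminant is -19.8171. It is negative, so the remaining roots are the complex-conjugate pair λ ≈ -5.1319 ± 2.2258i. Their product equals the constant term, so |λ|^2 ≈ 31.2908 and |λ| ≈ 5.5938.
Thus the eigenvalues (to 4 decimals) are 6.2638 (modulus 6.2638); -5.1319 ± 2.2258i (modulus 5.5938). The spectral radius is the largest modulus: r(A) ≈ 6.2638. (Cross-check: r(A) ≤ ||A||_2 ≈ 8.07; equality holds whenever A is normal, though it can also hold for some non-normal A.)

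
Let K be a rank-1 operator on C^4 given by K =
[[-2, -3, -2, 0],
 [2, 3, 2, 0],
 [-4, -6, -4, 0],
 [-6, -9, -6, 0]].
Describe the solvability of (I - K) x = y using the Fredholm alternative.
(I - K) is invertible (det(I - K) = 4 ≠ 0), so for every y in C^4 the equation (I - K) x = y has a unique solution.

K has rank 1, so it is an outer product K = u v^T: every row of K is a multiple of one row vector. Reading off the entries, u = (1, -1, 2, 3) and v = (-2, -3, -2, 0) (row i of K equals u_i·v^T). A rank-one matrix u v^T satisfies K u = u (v·u) and kills the (3)-dimensional subspace v^⊥, so its characteristic polynomial is lambda^3 (lambda - v·u) with v·u = tr K = -3. Hence the eigenvalues of I - K are 1 (multiplicity 3) and 1 - (-3) = 4, so det(I - K) = 4. (Direct check: I - K =
[[3, 3, 2, 0],
 [-2, -2, -2, 0],
 [4, 6, 5, 0],
 [6, 9, 6, 1]]
has determinant 4.) The finite-dimensional Fredholm alternative says: either (I - K) is invertible, or ker(I - K) ≠ {0} and then range(I - K) = ker((I - K)^*)^⊥, with dim ker(I - K) = dim ker((I - K)^*). Since det(I - K) ≠ 0, 1 is not an eigenvalue of K and ker(I - K) = {0}, so we are in the first case: for every y there is a unique x = (I - K)^(-1) y. Explicitly, by the Sherman–Morrison formula, (I - u v^T)^(-1) = I + u v^T/(1 - v·u), i.e. (I - K)^(-1) = I + K/(4).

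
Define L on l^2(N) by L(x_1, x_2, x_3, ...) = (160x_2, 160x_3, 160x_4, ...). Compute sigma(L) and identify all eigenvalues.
sigma(L) = closed disk {z in C : |z| ≤ 160}; sigma_p(L) = open disk {z in C : |z| < 160}

Note L = 160·V where V is the unit left shift (V x)_k = x_{k+1}; so sigma(L) = 160·sigma(V) and ||L|| = 160||V||. ||L x||^2 = 25600sum_{k≥2} |x_k|^2 ≤ 25600||x||^2, with equality on {x : x_1 = 0}, so ||L|| = 160. For any lambda with |lambda| < 160, set r = lambda/160 (|r| < 1); the vector x = (1, r, r^2, ...) is in l^2 and satisfies L x = 160(r, r^2, ...) = lambda x, so lambda is an eigenvalue. On the boundary |lambda| = 160 the geometric series diverges, so no l^2 eigenvector exists, but these lambda lie in the approximate point spectrum. Hence sigma(L) is the closed disk of radius 160 and sigma_p(L) is the open disk.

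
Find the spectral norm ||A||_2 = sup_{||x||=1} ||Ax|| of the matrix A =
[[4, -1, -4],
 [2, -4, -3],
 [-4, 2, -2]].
||A||_2 ≈ 7.7812 (= sqrt(largest eigenvalue of A^T A))

||A||_2 = sigma_max(A) = sqrt(lambda_max(A^T A)). Form the symmetric matrix M = A^T A =
[[36, -20, -14],
 [-20, 21, 12],
 [-14, 12, 29]].
Its characteristic polynomial (trace, sum of principal 2x2 minors, determinant of M give the coefficients) is
  p(λ) = det(λ I - M) = λ^3 - 86λ^2 + 1669λ - 7744.
No integer candidate from the rational root theorem (±divisors of 7744) is a root, so the roots are irrational. The cubic discriminant is Δ = 691447120 > 0, so there are three distinct real roots. p(6) = -610 and p(7) = 68 have opposite signs, so a root lies in (6, 7); Newton's method refines it to λ ≈ 6.8902. p(18) = 266 and p(19) = -220 have opposite signs, so a root lies in (18, 19); Newton's method refines it to λ ≈ 18.5627. p(60) = -1204 and p(61) = 1040 have opposite signs, so a root lies in (60, 61); Newton's method refines it to λ ≈ 60.5471. Check (Vieta): the three roots sum to 86, matching tr M = 86.
So the eigenvalues of A^T A are ≈ 6.8902, 18.5627, 60.5471 (all ≥ 0, as they must be for A^T A). The largest is λ_max ≈ 60.5471, hence ||A||_2 = sqrt(λ_max) ≈ 7.7812.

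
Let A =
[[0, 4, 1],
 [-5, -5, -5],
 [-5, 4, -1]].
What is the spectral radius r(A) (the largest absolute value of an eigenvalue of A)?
r(A) ≈ 7.3678

The eigenvalues of A are the roots of its characteristic polynomial. With M = A (coefficients from the trace, the sum of principal 2x2 minors, and det A):
  p(λ) = det(λ I - M) = λ^3 + 6λ^2 + 50λ - 35.
No integer candidate from the rational root theorem (±divisors of 35) is a root, so the roots are irrational. The cubic discriminant is Δ = -601835 < 0, so there is one real root and a complex-conjugate pair. p(0) = -35 and p(1) = 22 have opposite signs, so a root lies in (0, 1); Newton's method refines it to λ ≈ 0.6448. Dividing out (λ - (0.6448)) leaves approximately λ^2 + 6.6448λ + 54.2842. For λ^2 + 6.6448λ + 54.2842 the discriminant is -172.9842. It is negative, so the remaining roots are the complex-conjugate pair λ ≈ -3.3224 ± 6.5762i. Their product equals the constant term, so |λ|^2 ≈ 54.2842 and |λ| ≈ 7.3678.
Thus the eigenvalues (to 4 decimals) are 0.6448 (modulus 0.6448); -3.3224 ± 6.5762i (modulus 7.3678). The spectral radius is the largest modulus: r(A) ≈ 7.3678. (Cross-check: r(A) ≤ ||A||_2 ≈ 9.205; equality holds whenever A is normal, though it can also hold for some non-normal A.)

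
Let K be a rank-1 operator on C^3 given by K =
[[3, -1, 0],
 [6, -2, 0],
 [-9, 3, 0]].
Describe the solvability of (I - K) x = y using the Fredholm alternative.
(I - K) is singular (det(I - K) = 0, i.e. 1 ∈ sigma(K)). (I - K) x = y is solvable iff y ⊥ ker((I - K)^*) = span{(3, -1, 0)}, i.e. iff 3y_1 - y_2 = 0. When solvable, the solutions are x = y + c·(1, 2, -3), c arbitrary (ker(I - K) = span{(1, 2, -3)}, dimension 1).

K has rank 1, so it is an outer product K = u v^T: every row of K is a multiple of one row vector. Reading off the entries, u = (1, 2, -3) and v = (3, -1, 0) (row i of K equals u_i·v^T). A rank-one matrix u v^T satisfies K u = u (v·u) and kills the (2)-dimensional subspace v^⊥, so its characteristic polynomial is lambda^2 (lambda - v·u) with v·u = tr K = 1. Hence the eigenvalues of I - K are 1 (multiplicity 2) and 1 - (1) = 0, so det(I - K) = 0. (Direct check: I - K =
[[-2, 1, 0],
 [-6, 3, 0],
 [9, -3, 1]]
has determinant 0.) So 1 is an eigenvalue of K and (I - K) is not invertible. The finite-dimensional Fredholm alternative says: either (I - K) is invertible, or ker(I - K) ≠ {0} and then range(I - K) = ker((I - K)^*)^⊥, with dim ker(I - K) = dim ker((I - K)^*). We are in the second case, so we need both kernels. Kernel of I - K: (I - K) u = u - u (v·u) = u - u = 0, so ker(I - K) = span{u} = span{(1, 2, -3)} (it is exactly 1-dimensional because rank(I - K) = 2). Kernel of the adjoint: K is real, so (I - K)^* = I - K^T = I - v u^T, and (I - v u^T) v = v - v (u·v) = 0; hence ker((I - K)^*) = span{v} = span{(3, -1, 0)}. Therefore (I - K) x = y is solvable iff <y, v> = 0, i.e. iff 3y_1 - y_2 = 0. When this holds, K y = u (v·y) = 0, so (I - K) y = y and x = y is a particular solution; the full solution set is the line x = y + c·u = y + c·(1, 2, -3), c ∈ C.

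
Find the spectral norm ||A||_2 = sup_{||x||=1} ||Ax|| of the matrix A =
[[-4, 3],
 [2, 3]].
||A||_2 = sqrt((38 + sqrt(148))/2) ≈ 5.0083 (= sqrt(largest eigenvalue of A^T A))

||A||_2 = sigma_max(A) = sqrt(lambda_max(A^T A)). Form the symmetric matrix M = A^T A =
[[20, -6],
 [-6, 18]].
Its characteristic polynomial (trace, determinant of M give the coefficients) is
  p(λ) = det(λ I - M) = λ^2 - 38λ + 324.
For λ^2 - 38λ + 324 the discriminant is 148. It is nonnegative but not a perfect square, so the roots are real and irrational: λ = (38 ± sqrt(148))/2 ≈ 25.0828, 12.9172.
So the eigenvalues of A^T A are ≈ 12.9172, 25.0828 (all ≥ 0, as they must be for A^T A). The largest is λ_max = (38 + sqrt(148))/2 ≈ 25.0828, hence ||A||_2 = sqrt(λ_max) = sqrt((38 + sqrt(148))/2) ≈ 5.0083.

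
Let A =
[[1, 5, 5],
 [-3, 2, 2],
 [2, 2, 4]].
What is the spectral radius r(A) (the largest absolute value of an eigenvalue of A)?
r(A) ≈ 5.3871

The eigenvalues of A are the roots of its characteristic polynomial. With M = A (coefficients from the trace, the sum of principal 2x2 minors, and det A):
  p(λ) = det(λ I - M) = λ^3 - 7λ^2 + 15λ - 34.
No integer candidate from the rational root theorem (±divisors of 34) is a root, so the roots are irrational. The cubic discriminant is Δ = -16075 < 0, so there is one real root and a complex-conjugate pair. p(5) = -9 and p(6) = 20 have opposite signs, so a root lies in (5, 6); Newton's method refines it to λ ≈ 5.3871. Dividing out (λ - (5.3871)) leaves approximately λ^2 - 1.6129λ + 6.3113. For λ^2 - 1.6129λ + 6.3113 the discriminant is -22.644. It is negative, so the remaining roots are the complex-conjugate pair λ ≈ 0.8064 ± 2.3793i. Their product equals the constant term, so |λ|^2 ≈ 6.3113 and |λ| ≈ 2.5122.
Thus the eigenvalues (to 4 decimals) are 5.3871 (modulus 5.3871); 0.8064 ± 2.3793i (modulus 2.5122). The spectral radius is the largest modulus: r(A) ≈ 5.3871. (Cross-check: r(A) ≤ ||A||_2 ≈ 8.7932; equality holds whenever A is normal, though it can also hold for some non-normal A.)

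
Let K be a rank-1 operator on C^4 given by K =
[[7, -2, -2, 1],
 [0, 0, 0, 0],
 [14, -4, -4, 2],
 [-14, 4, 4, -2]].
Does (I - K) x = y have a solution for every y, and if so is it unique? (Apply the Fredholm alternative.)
(I - K) is singular (det(I - K) = 0, i.e. 1 ∈ sigma(K)). (I - K) x = y is solvable iff y ⊥ ker((I - K)^*) = span{(7, -2, -2, 1)}, i.e. iff 7y_1 - 2y_2 - 2y_3 + y_4 = 0. When solvable, the solutions are x = y + c·(1, 0, 2, -2), c arbitrary (ker(I - K) = span{(1, 0, 2, -2)}, dimension 1).

K has rank 1, so it is an outer product K = u v^T: every row of K is a multiple of one row vector. Reading off the entries, u = (1, 0, 2, -2) and v = (7, -2, -2, 1) (row i of K equals u_i·v^T). A rank-one matrix u v^T satisfies K u = u (v·u) and kills the (3)-dimensional subspace v^⊥, so its characteristic polynomial is lambda^3 (lambda - v·u) with v·u = tr K = 1. Hence the eigenvalues of I - K are 1 (multiplicity 3) and 1 - (1) = 0, so det(I - K) = 0. (Direct check: I - K =
[[-6, 2, 2, -1],
 [0, 1, 0, 0],
 [-14, 4, 5, -2],
 [14, -4, -4, 3]]
has determinant 0.) So 1 is an eigenvalue of K and (I - K) is not invertible. The finite-dimensional Fredholm alternative says: either (I - K) is invertible, or ker(I - K) ≠ {0} and then range(I - K) = ker((I - K)^*)^⊥, with dim ker(I - K) = dim ker((I - K)^*). We are in the second case, so we need both kernels. Kernel of I - K: (I - K) u = u - u (v·u) = u - u = 0, so ker(I - K) = span{u} = span{(1, 0, 2, -2)} (it is exactly 1-dimensional because rank(I - K) = 3). Kernel of the adjoint: K is real, so (I - K)^* = I - K^T = I - v u^T, and (I - v u^T) v = v - v (u·v) = 0; hence ker((I - K)^*) = span{v} = span{(7, -2, -2, 1)}. Therefore (I - K) x = y is solvable iff <y, v> = 0, i.e. iff 7y_1 - 2y_2 - 2y_3 + y_4 = 0. When this holds, K y = u (v·y) = 0, so (I - K) y = y and x = y is a particular solution; the full solution set is the line x = y + c·u = y + c·(1, 0, 2, -2), c ∈ C.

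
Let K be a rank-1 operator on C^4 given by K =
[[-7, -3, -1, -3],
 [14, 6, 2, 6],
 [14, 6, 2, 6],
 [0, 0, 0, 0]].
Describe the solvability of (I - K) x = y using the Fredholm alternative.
(I - K) is singular (det(I - K) = 0, i.e. 1 ∈ sigma(K)). (I - K) x = y is solvable iff y ⊥ ker((I - K)^*) = span{(-7, -3, -1, -3)}, i.e. iff -7y_1 - 3y_2 - y_3 - 3y_4 = 0. When solvable, the solutions are x = y + c·(1, -2, -2, 0), c arbitrary (ker(I - K) = span{(1, -2, -2, 0)}, dimension 1).

K has rank 1, so it is an outer product K = u v^T: every row of K is a multiple of one row vector. Reading off the entries, u = (1, -2, -2, 0) and v = (-7, -3, -1, -3) (row i of K equals u_i·v^T). A rank-one matrix u v^T satisfies K u = u (v·u) and kills the (3)-dimensional subspace v^⊥, so its characteristic polynomial is lambda^3 (lambda - v·u) with v·u = tr K = 1. Hence the eigenvalues of I - K are 1 (multiplicity 3) and 1 - (1) = 0, so det(I - K) = 0. (Direct check: I - K =
[[8, 3, 1, 3],
 [-14, -5, -2, -6],
 [-14, -6, -1, -6],
 [0, 0, 0, 1]]
has determinant 0.) So 1 is an eigenvalue of K and (I - K) is not invertible. The finite-dimensional Fredholm alternative says: either (I - K) is invertible, or ker(I - K) ≠ {0} and then range(I - K) = ker((I - K)^*)^⊥, with dim ker(I - K) = dim ker((I - K)^*). We are in the second case, so we need both kernels. Kernel of I - K: (I - K) u = u - u (v·u) = u - u = 0, so ker(I - K) = span{u} = span{(1, -2, -2, 0)} (it is exactly 1-dimensional because rank(I - K) = 3). Kernel of the adjoint: K is real, so (I - K)^* = I - K^T = I - v u^T, and (I - v u^T) v = v - v (u·v) = 0; hence ker((I - K)^*) = span{v} = span{(-7, -3, -1, -3)}. Therefore (I - K) x = y is solvable iff <y, v> = 0, i.e. iff -7y_1 - 3y_2 - y_3 - 3y_4 = 0. When this holds, K y = u (v·y) = 0, so (I - K) y = y and x = y is a particular solution; the full solution set is the line x = y + c·u = y + c·(1, -2, -2, 0), c ∈ C.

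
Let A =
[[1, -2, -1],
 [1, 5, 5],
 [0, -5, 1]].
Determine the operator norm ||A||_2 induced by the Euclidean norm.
||A||_2 ≈ 8.1631 (= sqrt(largest eigenvalue of A^T A))

||A||_2 = sigma_max(A) = sqrt(lambda_max(A^T A)). Form the symmetric matrix M = A^T A =
[[2, 3, 4],
 [3, 54, 22],
 [4, 22, 27]].
Its characteristic polynomial (trace, sum of principal 2x2 minors, determinant of M give the coefficients) is
  p(λ) = det(λ I - M) = λ^3 - 83λ^2 + 1111λ - 1369.
No integer candidate from the rational root theorem (±divisors of 1369) is a root, so the roots are irrational. The cubic discriminant is Δ = 2108519632 > 0, so there are three distinct real roots. p(1) = -340 and p(2) = 529 have opposite signs, so a root lies in (1, 2); Newton's method refines it to λ ≈ 1.3702. p(14) = 661 and p(15) = -4 have opposite signs, so a root lies in (14, 15); Newton's method refines it to λ ≈ 14.9943. p(66) = -2095 and p(67) = 1244 have opposite signs, so a root lies in (66, 67); Newton's method refines it to λ ≈ 66.6355. Check (Vieta): the three roots sum to 83, matching tr M = 83.
So the eigenvalues of A^T A are ≈ 1.3702, 14.9943, 66.6355 (all ≥ 0, as they must be for A^T A). The largest is λ_max ≈ 66.6355, hence ||A||_2 = sqrt(λ_max) ≈ 8.1631.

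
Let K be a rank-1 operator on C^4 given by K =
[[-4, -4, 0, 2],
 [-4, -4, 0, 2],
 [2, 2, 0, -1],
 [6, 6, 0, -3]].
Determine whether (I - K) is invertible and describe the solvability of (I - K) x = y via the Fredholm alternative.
(I - K) is invertible (det(I - K) = 12 ≠ 0), so for every y in C^4 the equation (I - K) x = y has a unique solution.

K has rank 1, so it is an outer product K = u v^T: every row of K is a multiple of one row vector. Reading off the entries, u = (-2, -2, 1, 3) and v = (2, 2, 0, -1) (row i of K equals u_i·v^T). A rank-one matrix u v^T satisfies K u = u (v·u) and kills the (3)-dimensional subspace v^⊥, so its characteristic polynomial is lambda^3 (lambda - v·u) with v·u = tr K = -11. Hence the eigenvalues of I - K are 1 (multiplicity 3) and 1 - (-11) = 12, so det(I - K) = 12. (Direct check: I - K =
[[5, 4, 0, -2],
 [4, 5, 0, -2],
 [-2, -2, 1, 1],
 [-6, -6, 0, 4]]
has determinant 12.) The finite-dimensional Fredholm alternative says: either (I - K) is invertible, or ker(I - K) ≠ {0} and then range(I - K) = ker((I - K)^*)^⊥, with dim ker(I - K) = dim ker((I - K)^*). Since det(I - K) ≠ 0, 1 is not an eigenvalue of K and ker(I - K) = {0}, so we are in the first case: for every y there is a unique x = (I - K)^(-1) y. Explicitly, by the Sherman–Morrison formula, (I - u v^T)^(-1) = I + u v^T/(1 - v·u), i.e. (I - K)^(-1) = I + K/(12).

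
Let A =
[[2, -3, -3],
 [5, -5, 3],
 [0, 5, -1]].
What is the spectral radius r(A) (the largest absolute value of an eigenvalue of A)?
r(A) ≈ 7.1389

The eigenvalues of A are the roots of its characteristic polynomial. With M = A (coefficients from the trace, the sum of principal 2x2 minors, and det A):
  p(λ) = det(λ I - M) = λ^3 + 4λ^2 - 7λ + 110.
No integer candidate from the rational root theorem (±divisors of 110) is a root, so the roots are irrational. The cubic discriminant is Δ = -408144 < 0, so there is one real root and a complex-conjugate pair. p(-8) = -90 and p(-7) = 12 have opposite signs, so a root lies in (-8, -7); Newton's method refines it to λ ≈ -7.1389. Dividing out (λ - (-7.1389)) leaves approximately λ^2 - 3.1389λ + 15.4085. For λ^2 - 3.1389λ + 15.4085 the discriminant is -51.7812. It is negative, so the remaining roots are the complex-conjugate pair λ ≈ 1.5695 ± 3.598i. Their product equals the constant term, so |λ|^2 ≈ 15.4085 and |λ| ≈ 3.9254.
Thus the eigenvalues (to 4 decimals) are -7.1389 (modulus 7.1389); 1.5695 ± 3.598i (modulus 3.9254). The spectral radius is the largest modulus: r(A) ≈ 7.1389. (Cross-check: r(A) ≤ ||A||_2 ≈ 9.0342; equality holds whenever A is normal, though it can also hold for some non-normal A.)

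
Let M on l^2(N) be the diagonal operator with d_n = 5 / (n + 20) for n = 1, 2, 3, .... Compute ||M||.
||M|| = 5/21 (attained at n = 1)

For M diagonal, ||M|| = sup_n |d_n| = sup_n 5/(n + 20). This is positive and strictly decreasing in n, so the supremum is attained at n = 1: d_1 = 5/(1 + 20) = 5/21. Hence ||M|| = 5/21.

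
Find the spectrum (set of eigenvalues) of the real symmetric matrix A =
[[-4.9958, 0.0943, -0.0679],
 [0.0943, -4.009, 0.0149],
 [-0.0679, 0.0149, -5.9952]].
sigma(A) ≈ {-6, -5, -4}

A is real symmetric, so its spectrum consists of real eigenvalues. Expanding the characteristic polynomial of the displayed matrix gives
  det(λ I - A) = p(λ) = λ^3 + (15)λ^2 + (74)λ + (120).
Solving p(λ) = 0 yields eigenvalues ≈ -6, -5, -4. (A is shown rounded to 4 decimals, so these recover the underlying integer eigenvalues to within that precision.)
Verification: the trace of A = -15 equals the sum of eigenvalues -15, and det(A) ≈ -120.0001 matches the eigenvalue product -120.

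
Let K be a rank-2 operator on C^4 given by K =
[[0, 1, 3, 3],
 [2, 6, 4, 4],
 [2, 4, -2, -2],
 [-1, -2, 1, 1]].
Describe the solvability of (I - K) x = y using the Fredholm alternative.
(I - K) is invertible (det(I - K) = -23 ≠ 0), so for every y in C^4 the equation (I - K) x = y has a unique solution.

K has rank 2 and factors as K = U V^T = u1 v1^T + u2 v2^T with u1 = (0, -2, -2, 1), v1 = (-1, -3, -2, -2), u2 = (1, 0, -2, 1), v2 = (0, 1, 3, 3) (multiplying out reproduces the displayed K). The nonzero eigenvalues of U V^T coincide with those of the 2 x 2 matrix G = V^T U = [[v1·u1, v1·u2], [v2·u1, v2·u2]] = [[8, 1], [-5, -3]], and by the Sylvester determinant identity det(I_4 - U V^T) = det(I_2 - V^T U) = det([[-7, -1], [5, 4]]) = (-7)(4) - (-1)(5) = -23. (Direct check: I - K =
[[1, -1, -3, -3],
 [-2, -5, -4, -4],
 [-2, -4, 3, 2],
 [1, 2, -1, 0]]
has determinant -23.) The finite-dimensional Fredholm alternative says: either (I - K) is invertible, or ker(I - K) ≠ {0} and then range(I - K) = ker((I - K)^*)^⊥, with dim ker(I - K) = dim ker((I - K)^*). Since det(I - K) ≠ 0, 1 is not an eigenvalue of K and ker(I - K) = {0}, so we are in the first case: for every y there is a unique x = (I - K)^(-1) y. (Explicitly, by the Woodbury identity, (I - U V^T)^(-1) = I + U (I_2 - G)^(-1) V^T.)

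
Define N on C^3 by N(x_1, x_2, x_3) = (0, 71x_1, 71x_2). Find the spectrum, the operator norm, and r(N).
sigma(N) = {0}; ||N|| = 71; r(N) = 0. (N is nilpotent with N^3 = 0.)

On C^3, N is a strictly lower-triangular matrix with 71 on the subdiagonal and zeros elsewhere, so its characteristic polynomial is lambda^3 and every eigenvalue is 0: sigma(N) = {0}. For the operator norm, N e_i = 71e_{i+1} for i = 1, ..., 2 and N e_3 = 0, so the singular values of N are 71 (with multiplicity 2) and 0; hence ||N|| = 71. The spectral radius r(N) = max|lambda| = 0. Note ||N|| > r(N) — characteristic of non-normal nilpotent operators. Indeed N^3 = 0.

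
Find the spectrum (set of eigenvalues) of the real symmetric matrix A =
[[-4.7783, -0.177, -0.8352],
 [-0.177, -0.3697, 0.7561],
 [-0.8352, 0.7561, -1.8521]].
sigma(A) ≈ {-5, -2, 0}

A is real symmetric, so its spectrum consists of real eigenvalues. Expanding the characteristic polynomial of the displayed matrix gives
  det(λ I - A) = p(λ) = λ^3 + (7)λ^2 + (10)λ + (0).
Solving p(λ) = 0 yields eigenvalues ≈ -5, -2, 0. (A is shown rounded to 4 decimals, so these recover the underlying integer eigenvalues to within that precision.)
Verification: the trace of A = -7 equals the sum of eigenvalues -7, and det(A) ≈ -0.0006 matches the eigenvalue product 0.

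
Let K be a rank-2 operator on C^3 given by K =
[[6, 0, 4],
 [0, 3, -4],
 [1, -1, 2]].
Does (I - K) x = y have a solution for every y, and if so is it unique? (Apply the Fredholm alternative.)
(I - K) is invertible (det(I - K) = 18 ≠ 0), so for every y in C^3 the equation (I - K) x = y has a unique solution.

K has rank 2 and factors as K = U V^T = u1 v1^T + u2 v2^T with u1 = (-2, -1, 0), v1 = (-2, -1, 0), u2 = (2, -2, 1), v2 = (1, -1, 2) (multiplying out reproduces the displayed K). The nonzero eigenvalues of U V^T coincide with those of the 2 x 2 matrix G = V^T U = [[v1·u1, v1·u2], [v2·u1, v2·u2]] = [[5, -2], [-1, 6]], and by the Sylvester determinant identity det(I_3 - U V^T) = det(I_2 - V^T U) = det([[-4, 2], [1, -5]]) = (-4)(-5) - (2)(1) = 18. (Direct check: I - K =
[[-5, 0, -4],
 [0, -2, 4],
 [-1, 1, -1]]
has determinant 18.) The finite-dimensional Fredholm alternative says: either (I - K) is invertible, or ker(I - K) ≠ {0} and then range(I - K) = ker((I - K)^*)^⊥, with dim ker(I - K) = dim ker((I - K)^*). Since det(I - K) ≠ 0, 1 is not an eigenvalue of K and ker(I - K) = {0}, so we are in the first case: for every y there is a unique x = (I - K)^(-1) y. (Explicitly, by the Woodbury identity, (I - U V^T)^(-1) = I + U (I_2 - G)^(-1) V^T.)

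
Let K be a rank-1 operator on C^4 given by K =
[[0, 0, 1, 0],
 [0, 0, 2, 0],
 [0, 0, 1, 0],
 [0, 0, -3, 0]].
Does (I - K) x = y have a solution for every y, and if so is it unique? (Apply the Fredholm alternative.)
(I - K) is singular (det(I - K) = 0, i.e. 1 ∈ sigma(K)). (I - K) x = y is solvable iff y ⊥ ker((I - K)^*) = span{(0, 0, 1, 0)}, i.e. iff y_3 = 0. When solvable, the solutions are x = y + c·(1, 2, 1, -3), c arbitrary (ker(I - K) = span{(1, 2, 1, -3)}, dimension 1).

K has rank 1, so it is an outer product K = u v^T: every row of K is a multiple of one row vector. Reading off the entries, u = (1, 2, 1, -3) and v = (0, 0, 1, 0) (row i of K equals u_i·v^T). A rank-one matrix u v^T satisfies K u = u (v·u) and kills the (3)-dimensional subspace v^⊥, so its characteristic polynomial is lambda^3 (lambda - v·u) with v·u = tr K = 1. Hence the eigenvalues of I - K are 1 (multiplicity 3) and 1 - (1) = 0, so det(I - K) = 0. (Direct check: I - K =
[[1, 0, -1, 0],
 [0, 1, -2, 0],
 [0, 0, 0, 0],
 [0, 0, 3, 1]]
has determinant 0.) So 1 is an eigenvalue of K and (I - K) is not invertible. The finite-dimensional Fredholm alternative says: either (I - K) is invertible, or ker(I - K) ≠ {0} and then range(I - K) = ker((I - K)^*)^⊥, with dim ker(I - K) = dim ker((I - K)^*). We are in the second case, so we need both kernels. Kernel of I - K: (I - K) u = u - u (v·u) = u - u = 0, so ker(I - K) = span{u} = span{(1, 2, 1, -3)} (it is exactly 1-dimensional because rank(I - K) = 3). Kernel of the adjoint: K is real, so (I - K)^* = I - K^T = I - v u^T, and (I - v u^T) v = v - v (u·v) = 0; hence ker((I - K)^*) = span{v} = span{(0, 0, 1, 0)}. Therefore (I - K) x = y is solvable iff <y, v> = 0, i.e. iff y_3 = 0. When this holds, K y = u (v·y) = 0, so (I - K) y = y and x = y is a particular solution; the full solution set is the line x = y + c·u = y + c·(1, 2, 1, -3), c ∈ C.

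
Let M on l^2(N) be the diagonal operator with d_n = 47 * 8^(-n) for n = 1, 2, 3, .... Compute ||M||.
||M|| = 47/8 (attained at n = 1)

For M diagonal, ||M|| = sup_n |d_n|. The sequence d_n = 47 * 8^(-n) is positive and strictly decreasing (ratio 8^(-1) < 1), so the supremum is d_1 = 47/8. Hence ||M|| = 47/8.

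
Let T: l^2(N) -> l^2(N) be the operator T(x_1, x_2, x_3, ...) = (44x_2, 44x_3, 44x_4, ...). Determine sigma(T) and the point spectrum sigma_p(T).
sigma(T) = closed disk {z in C : |z| ≤ 44}; sigma_p(T) = open disk {z in C : |z| < 44}

Note T = 44·V where V is the unit left shift (V x)_k = x_{k+1}; so sigma(T) = 44·sigma(V) and ||T|| = 44||V||. ||T x||^2 = 1936sum_{k≥2} |x_k|^2 ≤ 1936||x||^2, with equality on {x : x_1 = 0}, so ||T|| = 44. For any lambda with |lambda| < 44, set r = lambda/44 (|r| < 1); the vector x = (1, r, r^2, ...) is in l^2 and satisfies T x = 44(r, r^2, ...) = lambda x, so lambda is an eigenvalue. On the boundary |lambda| = 44 the geometric series diverges, so no l^2 eigenvector exists, but these lambda lie in the approximate point spectrum. Hence sigma(T) is the closed disk of radius 44 and sigma_p(T) is the open disk.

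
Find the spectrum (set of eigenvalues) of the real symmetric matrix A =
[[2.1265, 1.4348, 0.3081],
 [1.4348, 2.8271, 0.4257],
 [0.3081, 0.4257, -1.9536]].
sigma(A) ≈ {-2, 1, 4}

A is real symmetric, so its spectrum consists of real eigenvalues. Expanding the characteristic polynomial of the displayed matrix gives
  det(λ I - A) = p(λ) = λ^3 + (-3)λ^2 + (-6)λ + (8).
Solving p(λ) = 0 yields eigenvalues ≈ -2, 1, 4. (A is shown rounded to 4 decimals, so these recover the underlying integer eigenvalues to within that precision.)
Verification: the trace of A = 3 equals the sum of eigenvalues 3, and det(A) ≈ -8.0003 matches the eigenvalue product -8.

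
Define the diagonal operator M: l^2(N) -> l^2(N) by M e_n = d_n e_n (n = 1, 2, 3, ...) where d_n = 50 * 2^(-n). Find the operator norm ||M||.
||M|| = 25 (attained at n = 1)

For M diagonal, ||M|| = sup_n |d_n|. The sequence d_n = 50 * 2^(-n) is positive and strictly decreasing (ratio 2^(-1) < 1), so the supremum is d_1 = 50/2 = 25. Hence ||M|| = 25.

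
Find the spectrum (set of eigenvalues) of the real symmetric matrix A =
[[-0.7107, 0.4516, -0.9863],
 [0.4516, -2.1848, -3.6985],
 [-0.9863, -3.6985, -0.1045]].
sigma(A) ≈ {-5, -1, 3}

A is real symmetric, so its spectrum consists of real eigenvalues. Expanding the characteristic polynomial of the displayed matrix gives
  det(λ I - A) = p(λ) = λ^3 + (3)λ^2 + (-13)λ + (-15).
Solving p(λ) = 0 yields eigenvalues ≈ -5, -1, 3. (A is shown rounded to 4 decimals, so these recover the underlying integer eigenvalues to within that precision.)
Verification: the trace of A = -3 equals the sum of eigenvalues -3, and det(A) ≈ 15.0007 matches the eigenvalue product 15.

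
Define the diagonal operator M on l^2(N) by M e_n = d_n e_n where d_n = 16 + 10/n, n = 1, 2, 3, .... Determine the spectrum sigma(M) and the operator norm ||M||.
sigma(M) = {16 + 10/n : n ≥ 1} ∪ {16}; ||M|| = 26

A bounded diagonal operator on l^2 with diagonal entries d_n has spectrum equal to the closure of {d_n : n ≥ 1}: every d_n is an eigenvalue (with eigenvector e_n), so {d_n} ⊂ sigma(M); the spectrum is closed, so its closure is too; and for lambda not in the closure, (M - lambda I) has bounded inverse (the diagonal entries 1/(d_n - lambda) are bounded). For our sequence d_n = 16 + 10/n, n = 1, 2, 3, ...:
  - {d_n} = {16 + 10/n : n ≥ 1}; the only limit point is 16
  - closure = {16 + 10/n : n ≥ 1} ∪ {16}
For the norm: a diagonal operator has ||M|| = sup_n |d_n|. Here d_n = 16 + 10/n is positive and decreasing, so sup_n |d_n| = d_1 = 16 + 10 = 26. So ||M|| = 26.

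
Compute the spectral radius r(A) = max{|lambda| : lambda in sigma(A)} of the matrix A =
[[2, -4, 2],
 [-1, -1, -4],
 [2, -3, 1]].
r(A) ≈ 5.9024

The eigenvalues of A are the roots of its characteristic polynomial. With M = A (coefficients from the trace, the sum of principal 2x2 minors, and det A):
  p(λ) = det(λ I - M) = λ^3 - 2λ^2 - 21λ - 12.
No integer candidate from the rational root theorem (±divisors of 12) is a root, so the roots are irrational. The cubic discriminant is Δ = 25464 > 0, so there are three distinct real roots. p(-4) = -24 and p(-3) = 6 have opposite signs, so a root lies in (-4, -3); Newton's method refines it to λ ≈ -3.2831. p(-1) = 6 and p(0) = -12 have opposite signs, so a root lies in (-1, 0); Newton's method refines it to λ ≈ -0.6193. p(5) = -42 and p(6) = 6 have opposite signs, so a root lies in (5, 6); Newton's method refines it to λ ≈ 5.9024. Check (Vieta): the three roots sum to 2, matching tr M = 2.
Thus the eigenvalues (to 4 decimals) are -3.2831 (modulus 3.2831); -0.6193 (modulus 0.6193); 5.9024 (modulus 5.9024). The spectral radius is the largest modulus: r(A) ≈ 5.9024. (Cross-check: r(A) ≤ ||A||_2 ≈ 6.2999; equality holds whenever A is normal, though it can also hold for some non-normal A.)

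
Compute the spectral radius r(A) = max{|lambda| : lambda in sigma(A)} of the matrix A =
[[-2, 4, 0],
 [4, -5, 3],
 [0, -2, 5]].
r(A) ≈ 7.4526

The eigenvalues of A are the roots of its characteristic polynomial. With M = A (coefficients from the trace, the sum of principal 2x2 minors, and det A):
  p(λ) = det(λ I - M) = λ^3 + 2λ^2 - 35λ + 42.
No integer candidate from the rational root theorem (±divisors of 42) is a root, so the roots are irrational. The cubic discriminant is Δ = 74508 > 0, so there are three distinct real roots. p(-8) = -62 and p(-7) = 42 have opposite signs, so a root lies in (-8, -7); Newton's method refines it to λ ≈ -7.4526. p(1) = 10 and p(2) = -12 have opposite signs, so a root lies in (1, 2); Newton's method refines it to λ ≈ 1.3858. p(4) = -2 and p(5) = 42 have opposite signs, so a root lies in (4, 5); Newton's method refines it to λ ≈ 4.0668. Check (Vieta): the three roots sum to -2, matching tr M = -2.
Thus the eigenvalues (to 4 decimals) are -7.4526 (modulus 7.4526); 1.3858 (modulus 1.3858); 4.0668 (modulus 4.0668). The spectral radius is the largest modulus: r(A) ≈ 7.4526. (Cross-check: r(A) ≤ ||A||_2 ≈ 8.9306; equality holds whenever A is normal, though it can also hold for some non-normal A.)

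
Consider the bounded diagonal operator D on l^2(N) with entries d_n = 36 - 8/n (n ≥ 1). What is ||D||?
||D|| = 36

For a diagonal operator on l^2 with entries d_n, ||D|| = sup_n |d_n|. Here d_1 = 28, d_2 = 32, ..., and d_n = 36 - 8/n increases monotonically toward 36. All terms lie in [28, 36), so |d_n| = d_n and the supremum is the limit 36, which is not attained by any individual d_n. Hence ||D|| = 36.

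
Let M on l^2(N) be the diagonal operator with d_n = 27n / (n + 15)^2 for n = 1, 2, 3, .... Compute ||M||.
||M|| = 9/20 (attained at n = 15)

For M diagonal, ||M|| = sup_n |d_n|. Treat f(x) = 27x / (x + 15)^2 for real x > 0. By the quotient rule, f'(x) = 27(15 - x)/(x + 15)^3, which is positive for x < 15 and negative for x > 15. So f has a unique maximum at x = 15, and since 15 is a positive integer, the supremum over n ≥ 1 is attained at n = 15: d_15 = 27·15/(15 + 15)^2 = 27·15/900 = 9/20. Hence ||M|| = 9/20.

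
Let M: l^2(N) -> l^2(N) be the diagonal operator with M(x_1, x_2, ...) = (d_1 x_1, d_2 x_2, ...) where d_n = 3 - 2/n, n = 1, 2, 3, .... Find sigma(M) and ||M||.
sigma(M) = {3 - 2/n : n ≥ 1} ∪ {3}; ||M|| = 3

A bounded diagonal operator on l^2 with diagonal entries d_n has spectrum equal to the closure of {d_n : n ≥ 1}: every d_n is an eigenvalue (with eigenvector e_n), so {d_n} ⊂ sigma(M); the spectrum is closed, so its closure is too; and for lambda not in the closure, (M - lambda I) has bounded inverse (the diagonal entries 1/(d_n - lambda) are bounded). For our sequence d_n = 3 - 2/n, n = 1, 2, 3, ...:
  - {d_n} = {3 - 2/n : n ≥ 1}; the only limit point is 3
  - closure = {3 - 2/n : n ≥ 1} ∪ {3}
For the norm: a diagonal operator has ||M|| = sup_n |d_n|. Here d_n = 3 - 2/n increases monotonically from d_1 = 1 toward 3, with all terms in [1, 3); so sup_n |d_n| = 3 (the supremum is the limit, not attained). So ||M|| = 3.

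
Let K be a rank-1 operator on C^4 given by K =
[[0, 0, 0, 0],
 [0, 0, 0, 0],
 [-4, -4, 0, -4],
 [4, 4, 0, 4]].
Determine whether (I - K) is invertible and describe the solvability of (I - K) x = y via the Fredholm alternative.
(I - K) is invertible (det(I - K) = -3 ≠ 0), so for every y in C^4 the equation (I - K) x = y has a unique solution.

K has rank 1, so it is an outer product K = u v^T: every row of K is a multiple of one row vector. Reading off the entries, u = (0, 0, -2, 2) and v = (2, 2, 0, 2) (row i of K equals u_i·v^T). A rank-one matrix u v^T satisfies K u = u (v·u) and kills the (3)-dimensional subspace v^⊥, so its characteristic polynomial is lambda^3 (lambda - v·u) with v·u = tr K = 4. Hence the eigenvalues of I - K are 1 (multiplicity 3) and 1 - (4) = -3, so det(I - K) = -3. (Direct check: I - K =
[[1, 0, 0, 0],
 [0, 1, 0, 0],
 [4, 4, 1, 4],
 [-4, -4, 0, -3]]
has determinant -3.) The finite-dimensional Fredholm alternative says: either (I - K) is invertible, or ker(I - K) ≠ {0} and then range(I - K) = ker((I - K)^*)^⊥, with dim ker(I - K) = dim ker((I - K)^*). Since det(I - K) ≠ 0, 1 is not an eigenvalue of K and ker(I - K) = {0}, so we are in the first case: for every y there is a unique x = (I - K)^(-1) y. Explicitly, by the Sherman–Morrison formula, (I - u v^T)^(-1) = I + u v^T/(1 - v·u), i.e. (I - K)^(-1) = I + K/(-3).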